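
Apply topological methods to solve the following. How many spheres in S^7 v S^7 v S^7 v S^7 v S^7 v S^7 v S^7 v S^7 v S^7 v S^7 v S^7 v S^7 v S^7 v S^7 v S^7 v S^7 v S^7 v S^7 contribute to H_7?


For a wedge of spheres, H_k (k>0) is free on one generator per sphere of dimension k.
Spheres of dimension 7: count = 18.
b_7 = 18

18


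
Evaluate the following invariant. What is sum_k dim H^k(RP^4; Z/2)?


H^k(RP^4; Z/2) = Z/2 for each 0 <= k <= 4.
Total dimension = 4 + 1 = 5

5


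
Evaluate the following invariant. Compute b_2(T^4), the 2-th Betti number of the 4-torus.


By the Kunneth formula, b_k(T^n) = C(n,k).
b_2(T^4) = C(4,2).
C(4,2) = 4!/(2!*2!) = 6

6


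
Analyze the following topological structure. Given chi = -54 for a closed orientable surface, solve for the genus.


chi = 2 - 2g for closed orientable surfaces.
-54 = 2 - 2g
2g = 2 - (-54) = 56
g = 28

28


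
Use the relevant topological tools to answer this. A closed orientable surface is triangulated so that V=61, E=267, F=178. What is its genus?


chi = V - E + F = 61 - 267 + 178 = -28
For orientable closed surface: chi = 2 - 2g, so g = (2 - chi)/2.
g = (2 - (-28)) / 2 = 30 / 2 = 15

15


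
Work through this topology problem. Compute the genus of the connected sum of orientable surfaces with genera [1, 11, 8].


Genus is additive under connected sum of orientable surfaces.
g = 1 + 11 + 8 = 20

20


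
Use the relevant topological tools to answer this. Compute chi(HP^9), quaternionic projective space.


HP^9 has one cell in each dimension 0, 4, ..., 4*9 (9+1 cells, all even-dim).
chi = 9 + 1 = 10

10


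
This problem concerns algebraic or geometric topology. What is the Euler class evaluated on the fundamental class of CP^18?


For any closed oriented manifold, <e(TM),[M]> = chi(M).
chi(CP^18) = 18+1 = 19

19


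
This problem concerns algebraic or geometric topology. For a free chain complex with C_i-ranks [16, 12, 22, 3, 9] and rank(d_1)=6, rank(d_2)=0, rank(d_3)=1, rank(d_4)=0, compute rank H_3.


rank H_k = rank(ker d_k) - rank(im d_{k+1}).
rank(ker d_3) = rank(C_3) - rank(d_3) = 3 - 1 = 2.
rank(im d_{3+1}) = 0.
rank H_3 = 2 - 0 = 2

2


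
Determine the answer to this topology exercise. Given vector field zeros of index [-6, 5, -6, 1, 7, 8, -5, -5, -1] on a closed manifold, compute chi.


Poincare-Hopf: chi(M) = sum of indices of zeros.
chi = (-6) + (5) + (-6) + (1) + (7) + (8) + (-5) + (-5) + (-1) = -2

-2


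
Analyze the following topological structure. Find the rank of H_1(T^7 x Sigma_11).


pi_1(A x B) = pi_1(A) x pi_1(B); rank of abelianization = b_1.
b_1(T^7) = 7, b_1(Sigma_11) = 2*11 = 22.
b_1(product) = 7 + 22 = 29

29


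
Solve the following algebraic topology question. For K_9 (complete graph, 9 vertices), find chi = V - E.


K_9: V = 9, E = C(9,2) = 36.
chi = V - E = 9 - 36 = -27

-27


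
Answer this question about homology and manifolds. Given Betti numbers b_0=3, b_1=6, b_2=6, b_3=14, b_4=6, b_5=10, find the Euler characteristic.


chi = sum_k (-1)^k b_k.
= (3) + (-6) + (6) + (-14) + (6) + (-10)
= -15

-15


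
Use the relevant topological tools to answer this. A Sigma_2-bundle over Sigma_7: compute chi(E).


For a fiber bundle F -> E -> B (with CW structure): chi(E) = chi(B) * chi(F).
chi(Sigma_7) = -12, chi(Sigma_2) = -2.
chi(E) = (-12) * (-2) = 24

24


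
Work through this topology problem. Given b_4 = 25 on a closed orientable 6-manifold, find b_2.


Poincare duality for closed orientable n-manifolds: b_k = b_{n-k}.
Here n = 6, so b_2 = b_4 = 25

25


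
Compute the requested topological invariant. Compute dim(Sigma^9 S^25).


Each suspension raises dimension by 1: Sigma S^n = S^{n+1}.
Sigma^9 S^25 = S^{25+9} = S^34

34


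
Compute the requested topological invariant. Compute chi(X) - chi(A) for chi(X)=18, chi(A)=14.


Relative Euler characteristic: chi(X, A) = chi(X) - chi(A).
= 18 - (14) = 4

4


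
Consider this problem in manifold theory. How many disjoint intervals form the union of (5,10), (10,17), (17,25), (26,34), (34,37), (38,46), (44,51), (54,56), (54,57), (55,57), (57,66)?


Sort and merge overlapping open intervals.
Merged: (5,10), (10,17), (17,25), (26,34), (34,37), (38,51), (54,57), (57,66).
Number of components = 8

8


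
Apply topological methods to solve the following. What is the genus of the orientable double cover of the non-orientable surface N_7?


chi(N_7) = 2 - 7 = -5.
Double cover: chi(Sigma_g) = 2 * chi(N_7) = 2*(-5) = -10.
2 - 2g = -10, so g = (2 - (-10))/2 = 12/2 = 6

6


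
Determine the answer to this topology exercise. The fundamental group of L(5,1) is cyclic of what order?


pi_1(L(p,q)) = Z/pZ for any q coprime to p.
|pi_1(L(5,1))| = 5

5


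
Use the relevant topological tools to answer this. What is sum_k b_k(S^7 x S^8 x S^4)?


Total Betti number is multiplicative under products.
Each S^d (d>=1) has total Betti number 2.
There are 3 sphere factors.
Total = 2^3 = 8

8


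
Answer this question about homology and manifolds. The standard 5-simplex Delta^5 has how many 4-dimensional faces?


Delta^5 has 5+1 vertices. A 4-face is a choice of 4+1 vertices.
f_4 = C(5+1, 4+1) = C(6,5) = 6

6


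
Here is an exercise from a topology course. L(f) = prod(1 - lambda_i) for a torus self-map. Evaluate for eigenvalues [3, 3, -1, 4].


For a torus self-map: L(f) = det(I - A) where A acts on H_1.
L(f) = (1-3) * (1-3) * (1--1) * (1-4) = -2 * -2 * 2 * -3 = -24

-24


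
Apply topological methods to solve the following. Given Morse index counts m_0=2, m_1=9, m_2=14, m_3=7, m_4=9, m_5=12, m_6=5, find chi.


Morse theory: chi(M) = sum_k (-1)^k m_k where m_k = #(index-k critical points).
= (2) + (-9) + (14) + (-7) + (9) + (-12) + (5) = 2

2


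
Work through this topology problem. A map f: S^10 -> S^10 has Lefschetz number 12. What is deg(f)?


L(f) = 1 + (-1)^10 deg(f) on S^10.
12 = 1 + (-1)^10 * deg(f)
(-1)^10 * deg(f) = 11
deg(f) = 11

11


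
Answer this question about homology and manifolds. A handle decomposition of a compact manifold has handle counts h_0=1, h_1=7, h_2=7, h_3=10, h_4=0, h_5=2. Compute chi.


Handles of index k contribute (-1)^k to chi (same as CW cells).
chi = (1) + (-7) + (7) + (-10) + (0) + (-2) = -11

-11


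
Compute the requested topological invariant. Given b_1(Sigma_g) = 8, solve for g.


For a closed orientable surface: b_1 = 2g.
8 = 2g
g = 8 / 2 = 4

4


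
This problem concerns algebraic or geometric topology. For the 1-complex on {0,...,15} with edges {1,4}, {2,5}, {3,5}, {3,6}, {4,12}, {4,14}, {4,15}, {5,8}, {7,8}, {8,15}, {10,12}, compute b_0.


Run DFS/union-find over 16 vertices.
V = 16, E = 11.
Number of components = 5

5


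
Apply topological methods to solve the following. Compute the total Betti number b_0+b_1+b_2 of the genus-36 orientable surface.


For Sigma_36: b_0 = 1, b_1 = 2g = 72, b_2 = 1.
Total = 1 + 72 + 1 = 74

74


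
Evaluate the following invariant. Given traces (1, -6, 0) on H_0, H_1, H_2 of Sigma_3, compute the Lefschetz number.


L(f) = tr(f_0*) - tr(f_1*) + tr(f_2*).
= 1 - (-6) + (0)
= 7

7


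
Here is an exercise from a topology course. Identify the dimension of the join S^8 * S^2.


Join of spheres: S^m * S^n = S^{m+n+1}.
dim = 8 + 2 + 1 = 11

11


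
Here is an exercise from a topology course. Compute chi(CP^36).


CP^36 has one cell in each even dimension 0, 2, ..., 2*36 (36+1 cells total).
All cells are even-dimensional, so chi = number of cells.
chi = 36 + 1 = 37

37


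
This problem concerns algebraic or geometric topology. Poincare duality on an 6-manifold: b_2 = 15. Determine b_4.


Poincare duality for closed orientable n-manifolds: b_k = b_{n-k}.
Here n = 6, so b_4 = b_2 = 15

15


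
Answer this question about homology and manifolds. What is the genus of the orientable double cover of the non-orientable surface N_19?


chi(N_19) = 2 - 19 = -17.
Double cover: chi(Sigma_g) = 2 * chi(N_19) = 2*(-17) = -34.
2 - 2g = -34, so g = (2 - (-34))/2 = 36/2 = 18

18


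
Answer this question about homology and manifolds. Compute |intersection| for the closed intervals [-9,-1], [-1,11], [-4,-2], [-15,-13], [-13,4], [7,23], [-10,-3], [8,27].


Intersection = [max(a_i), min(b_i)] = [8, -13].
Since 8 > -13, the intersection is empty.
Length = 0

0


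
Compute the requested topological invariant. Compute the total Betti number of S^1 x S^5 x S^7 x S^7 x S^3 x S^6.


Total Betti number is multiplicative under products.
Each S^d (d>=1) has total Betti number 2.
There are 6 sphere factors.
Total = 2^6 = 64

64


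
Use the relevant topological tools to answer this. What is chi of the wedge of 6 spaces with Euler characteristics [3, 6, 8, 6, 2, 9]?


chi(A v B) = chi(A) + chi(B) - 1 (one point identified).
For 6 spaces: chi = (sum chi_i) - (6 - 1).
sum = 34; chi = 34 - 5 = 29

29


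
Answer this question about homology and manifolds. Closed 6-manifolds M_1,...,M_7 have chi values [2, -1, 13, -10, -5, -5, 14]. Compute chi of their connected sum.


For n-manifolds: chi(A#B) = chi(A) + chi(B) - chi(S^6).
chi(S^6) = 1 + (-1)^6 = 2.
chi(#) = (sum chi_i) - (7-1)*chi(S^6) = 8 - 6*2 = -4

-4


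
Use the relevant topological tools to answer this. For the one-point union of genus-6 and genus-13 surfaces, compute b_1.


For a wedge: H_1(A v B) = H_1(A) + H_1(B).
b_1(Sigma_6) = 12, b_1(Sigma_13) = 26.
b_1 = 12 + 26 = 38

38


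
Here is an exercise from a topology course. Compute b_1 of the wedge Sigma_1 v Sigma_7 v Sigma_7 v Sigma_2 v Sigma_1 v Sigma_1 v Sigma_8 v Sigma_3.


For a wedge X v Y: reduced H_k(X v Y) = H_k(X) + H_k(Y).
Each Sigma_g contributes b_1 = 2g.
b_1 = 2 + 14 + 14 + 4 + 2 + 2 + 16 + 6 = 60

60


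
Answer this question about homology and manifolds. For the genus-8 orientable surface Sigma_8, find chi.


For a closed orientable surface of genus g: chi = 2 - 2g.
Here g = 8.
chi = 2 - 2*8 = 2 - 16 = -14

-14


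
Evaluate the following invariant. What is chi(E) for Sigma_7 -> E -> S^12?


chi(S^12) = 2 (n even), chi(Sigma_7) = 2 - 2*7 = -12.
chi(E) = 2 * (-12) = -24

-24


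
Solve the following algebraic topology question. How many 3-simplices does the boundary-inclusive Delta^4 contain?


Delta^4 has 4+1 vertices. A 3-face is a choice of 3+1 vertices.
f_3 = C(4+1, 3+1) = C(5,4) = 5

5


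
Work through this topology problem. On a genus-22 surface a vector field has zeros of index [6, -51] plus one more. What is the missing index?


Poincare-Hopf: sum of indices = chi(M).
chi(Sigma_22) = 2 - 2*22 = -42.
Sum of known indices = -45.
x = chi - (sum known) = -42 - (-45) = 3

3


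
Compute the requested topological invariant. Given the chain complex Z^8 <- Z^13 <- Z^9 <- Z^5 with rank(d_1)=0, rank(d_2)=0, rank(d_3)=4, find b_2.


rank H_k = rank(ker d_k) - rank(im d_{k+1}).
rank(ker d_2) = rank(C_2) - rank(d_2) = 9 - 0 = 9.
rank(im d_{2+1}) = 4.
rank H_2 = 9 - 4 = 5

5


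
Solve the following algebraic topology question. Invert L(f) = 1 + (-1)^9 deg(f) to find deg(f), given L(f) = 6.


L(f) = 1 + (-1)^9 deg(f) on S^9.
6 = 1 + (-1)^9 * deg(f)
(-1)^9 * deg(f) = 5
deg(f) = -5

-5


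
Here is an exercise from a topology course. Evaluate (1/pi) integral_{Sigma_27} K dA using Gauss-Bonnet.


Gauss-Bonnet: integral K dA = 2*pi*chi(M).
chi(Sigma_27) = 2 - 2*27 = -52.
(integral K dA)/pi = 2*chi = 2*(-52) = -104

-104


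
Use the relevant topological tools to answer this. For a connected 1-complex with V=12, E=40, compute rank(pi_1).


For a connected graph: rank(pi_1) = b_1 = E - V + 1 = 1 - chi.
chi = V - E = 12 - 40 = -28.
rank = 1 - (-28) = 40 - 12 + 1 = 29

29


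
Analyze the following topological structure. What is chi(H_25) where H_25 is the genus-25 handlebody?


A genus-g handlebody deformation retracts to a wedge of g circles.
chi(vee_g S^1) = 1 - g.
chi(H_25) = 1 - 25 = -24

-24


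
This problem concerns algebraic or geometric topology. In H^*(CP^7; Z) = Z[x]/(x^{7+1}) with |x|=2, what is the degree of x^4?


|x| = 2 in H^*(CP^n).
|x^4| = 4 * |x| = 4 * 2 = 8

8


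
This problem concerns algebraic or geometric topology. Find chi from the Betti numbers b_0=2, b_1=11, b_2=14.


chi = sum_k (-1)^k b_k.
= (2) + (-11) + (14)
= 5

5


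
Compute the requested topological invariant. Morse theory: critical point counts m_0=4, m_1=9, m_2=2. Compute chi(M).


Morse theory: chi(M) = sum_k (-1)^k m_k where m_k = #(index-k critical points).
= (4) + (-9) + (2) = -3

-3


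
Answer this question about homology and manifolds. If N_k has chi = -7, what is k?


chi = 2 - k for closed non-orientable surfaces with k crosscaps.
-7 = 2 - k
k = 2 - (-7) = 9

9


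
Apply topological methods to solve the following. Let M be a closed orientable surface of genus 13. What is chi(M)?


For a closed orientable surface of genus g: chi = 2 - 2g.
Here g = 13.
chi = 2 - 2*13 = 2 - 26 = -24

-24


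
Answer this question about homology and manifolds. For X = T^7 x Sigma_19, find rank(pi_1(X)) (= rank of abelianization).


pi_1(A x B) = pi_1(A) x pi_1(B); rank of abelianization = b_1.
b_1(T^7) = 7, b_1(Sigma_19) = 2*19 = 38.
b_1(product) = 7 + 38 = 45

45


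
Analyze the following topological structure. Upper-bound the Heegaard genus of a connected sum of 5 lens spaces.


Heegaard genus satisfies g(A#B) <= g(A) + g(B).
Each lens space has g = 1.
Upper bound: 5 * 1 = 5

5


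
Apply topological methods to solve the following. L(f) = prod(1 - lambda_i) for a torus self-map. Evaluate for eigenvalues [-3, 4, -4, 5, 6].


For a torus self-map: L(f) = det(I - A) where A acts on H_1.
L(f) = (1--3) * (1-4) * (1--4) * (1-5) * (1-6) = 4 * -3 * 5 * -4 * -5 = -1200

-1200


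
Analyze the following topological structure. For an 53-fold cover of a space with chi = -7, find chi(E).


For a finite covering: chi(E) = (number of sheets) * chi(B).
chi(E) = 53 * (-7) = -371

-371


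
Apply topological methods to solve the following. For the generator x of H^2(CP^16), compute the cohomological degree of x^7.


|x| = 2 in H^*(CP^n).
|x^7| = 7 * |x| = 7 * 2 = 14

14


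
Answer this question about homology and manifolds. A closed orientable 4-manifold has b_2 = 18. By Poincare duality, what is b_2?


Poincare duality for closed orientable n-manifolds: b_k = b_{n-k}.
Here n = 4, so b_2 = b_2 = 18

18


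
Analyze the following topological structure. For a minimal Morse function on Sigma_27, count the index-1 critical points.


A perfect Morse function has m_k = b_k.
For Sigma_27: b_0=1, b_1=2g=54, b_2=1.
Saddles m_1 = 2g = 54

54


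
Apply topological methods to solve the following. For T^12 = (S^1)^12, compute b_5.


By the Kunneth formula, b_k(T^n) = C(n,k).
b_5(T^12) = C(12,5).
C(12,5) = 12!/(5!*7!) = 792

792


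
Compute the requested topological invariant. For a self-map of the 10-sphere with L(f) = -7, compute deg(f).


L(f) = 1 + (-1)^10 deg(f) on S^10.
-7 = 1 + (-1)^10 * deg(f)
(-1)^10 * deg(f) = -8
deg(f) = -8

-8


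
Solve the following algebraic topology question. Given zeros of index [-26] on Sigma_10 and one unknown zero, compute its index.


Poincare-Hopf: sum of indices = chi(M).
chi(Sigma_10) = 2 - 2*10 = -18.
Sum of known indices = -26.
x = chi - (sum known) = -18 - (-26) = 8

8


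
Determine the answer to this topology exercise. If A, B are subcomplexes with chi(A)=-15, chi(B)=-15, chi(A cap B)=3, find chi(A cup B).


chi(A cup B) = chi(A) + chi(B) - chi(A cap B)
= -15 + (-15) - (3)
= -33

-33


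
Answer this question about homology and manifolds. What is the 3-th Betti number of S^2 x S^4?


Each S^d has Poincare polynomial 1 + t^d.
The product S^2 x S^4 has Poincare polynomial prod(1+t^d_i).
Expanding: b_0=1, b_2=1, b_4=1, b_6=1.
b_3 = 0

0


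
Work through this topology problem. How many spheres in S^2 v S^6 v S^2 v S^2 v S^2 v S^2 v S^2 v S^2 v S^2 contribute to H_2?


For a wedge of spheres, H_k (k>0) is free on one generator per sphere of dimension k.
Spheres of dimension 2: count = 8.
b_2 = 8

8


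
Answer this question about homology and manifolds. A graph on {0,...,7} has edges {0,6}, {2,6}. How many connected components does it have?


Run DFS/union-find over 8 vertices.
V = 8, E = 2.
Number of components = 6

6


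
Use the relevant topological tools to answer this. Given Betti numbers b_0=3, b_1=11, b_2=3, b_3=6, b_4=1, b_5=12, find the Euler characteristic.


chi = sum_k (-1)^k b_k.
= (3) + (-11) + (3) + (-6) + (1) + (-12)
= -22

-22


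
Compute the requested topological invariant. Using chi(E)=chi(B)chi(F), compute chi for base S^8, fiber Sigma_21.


chi(S^8) = 2 (n even), chi(Sigma_21) = 2 - 2*21 = -40.
chi(E) = 2 * (-40) = -80

-80


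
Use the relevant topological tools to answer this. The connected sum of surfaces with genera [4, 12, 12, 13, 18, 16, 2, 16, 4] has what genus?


Genus is additive under connected sum of orientable surfaces.
g = 4 + 12 + 12 + 13 + 18 + 16 + 2 + 16 + 4 = 97

97


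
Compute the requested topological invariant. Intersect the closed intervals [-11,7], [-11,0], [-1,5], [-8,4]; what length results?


Intersection = [max(a_i), min(b_i)] = [-1, 0].
Length = 0 - -1 = 1

1


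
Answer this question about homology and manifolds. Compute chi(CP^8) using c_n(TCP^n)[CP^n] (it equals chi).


For any closed oriented manifold, <e(TM),[M]> = chi(M).
chi(CP^8) = 8+1 = 9

9


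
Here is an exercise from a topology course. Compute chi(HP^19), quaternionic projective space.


HP^19 has one cell in each dimension 0, 4, ..., 4*19 (19+1 cells, all even-dim).
chi = 19 + 1 = 20

20


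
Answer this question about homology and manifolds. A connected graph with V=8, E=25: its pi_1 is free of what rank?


For a connected graph: rank(pi_1) = b_1 = E - V + 1 = 1 - chi.
chi = V - E = 8 - 25 = -17.
rank = 1 - (-17) = 25 - 8 + 1 = 18

18


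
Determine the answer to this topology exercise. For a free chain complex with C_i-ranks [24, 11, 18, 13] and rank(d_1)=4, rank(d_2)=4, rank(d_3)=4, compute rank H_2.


rank H_k = rank(ker d_k) - rank(im d_{k+1}).
rank(ker d_2) = rank(C_2) - rank(d_2) = 18 - 4 = 14.
rank(im d_{2+1}) = 4.
rank H_2 = 14 - 4 = 10

10


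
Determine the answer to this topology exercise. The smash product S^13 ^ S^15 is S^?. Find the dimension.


S^m ^ S^n = S^{m+n}.
k = 13 + 15 = 28

28


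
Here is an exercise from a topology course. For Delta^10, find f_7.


Delta^10 has 10+1 vertices. A 7-face is a choice of 7+1 vertices.
f_7 = C(10+1, 7+1) = C(11,8) = 165

165


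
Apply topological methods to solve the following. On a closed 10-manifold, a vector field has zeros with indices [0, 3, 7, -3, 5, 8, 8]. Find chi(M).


Poincare-Hopf: chi(M) = sum of indices of zeros.
chi = (0) + (3) + (7) + (-3) + (5) + (8) + (8) = 28

28


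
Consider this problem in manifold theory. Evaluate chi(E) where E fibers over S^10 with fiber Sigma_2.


chi(S^10) = 2 (n even), chi(Sigma_2) = 2 - 2*2 = -2.
chi(E) = 2 * (-2) = -4

-4


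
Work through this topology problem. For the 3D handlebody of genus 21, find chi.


A genus-g handlebody deformation retracts to a wedge of g circles.
chi(vee_g S^1) = 1 - g.
chi(H_21) = 1 - 21 = -20

-20


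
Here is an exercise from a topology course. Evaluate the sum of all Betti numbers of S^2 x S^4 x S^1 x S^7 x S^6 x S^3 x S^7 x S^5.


Total Betti number is multiplicative under products.
Each S^d (d>=1) has total Betti number 2.
There are 8 sphere factors.
Total = 2^8 = 256

256


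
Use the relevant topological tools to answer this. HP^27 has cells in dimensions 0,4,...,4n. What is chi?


HP^27 has one cell in each dimension 0, 4, ..., 4*27 (27+1 cells, all even-dim).
chi = 27 + 1 = 28

28


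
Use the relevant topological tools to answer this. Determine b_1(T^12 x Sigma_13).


pi_1(A x B) = pi_1(A) x pi_1(B); rank of abelianization = b_1.
b_1(T^12) = 12, b_1(Sigma_13) = 2*13 = 26.
b_1(product) = 12 + 26 = 38

38


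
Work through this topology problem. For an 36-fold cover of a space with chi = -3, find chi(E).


For a finite covering: chi(E) = (number of sheets) * chi(B).
chi(E) = 36 * (-3) = -108

-108


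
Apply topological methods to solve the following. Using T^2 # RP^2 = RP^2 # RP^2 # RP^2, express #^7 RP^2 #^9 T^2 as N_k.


Since a >= 1, the sum is non-orientable; each T^2 can be replaced by RP^2 # RP^2 (since T^2#RP^2 = 3RP^2).
Total crosscaps k = 7 + 2*9 = 25.
Check via chi: chi = 7*1 + 9*0 - (7+9-1)*2 = -23 = 2 - k = -23. Consistent.

25


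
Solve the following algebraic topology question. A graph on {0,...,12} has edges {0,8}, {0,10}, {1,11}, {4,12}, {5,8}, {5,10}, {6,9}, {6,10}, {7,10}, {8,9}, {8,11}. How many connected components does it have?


Run DFS/union-find over 13 vertices.
V = 13, E = 11.
Number of components = 4

4


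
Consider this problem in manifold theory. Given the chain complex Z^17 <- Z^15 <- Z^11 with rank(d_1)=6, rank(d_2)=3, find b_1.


rank H_k = rank(ker d_k) - rank(im d_{k+1}).
rank(ker d_1) = rank(C_1) - rank(d_1) = 15 - 6 = 9.
rank(im d_{1+1}) = 3.
rank H_1 = 9 - 3 = 6

6


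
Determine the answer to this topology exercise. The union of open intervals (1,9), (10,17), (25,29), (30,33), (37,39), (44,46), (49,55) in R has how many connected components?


Sort and merge overlapping open intervals.
Merged: (1,9), (10,17), (25,29), (30,33), (37,39), (44,46), (49,55).
Number of components = 7

7


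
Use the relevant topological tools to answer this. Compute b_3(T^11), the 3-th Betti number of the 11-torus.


By the Kunneth formula, b_k(T^n) = C(n,k).
b_3(T^11) = C(11,3).
C(11,3) = 11!/(3!*8!) = 165

165


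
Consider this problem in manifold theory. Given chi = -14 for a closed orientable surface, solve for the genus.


chi = 2 - 2g for closed orientable surfaces.
-14 = 2 - 2g
2g = 2 - (-14) = 16
g = 8

8


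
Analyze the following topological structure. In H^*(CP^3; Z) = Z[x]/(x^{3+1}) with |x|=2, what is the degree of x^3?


|x| = 2 in H^*(CP^n).
|x^3| = 3 * |x| = 3 * 2 = 6

6


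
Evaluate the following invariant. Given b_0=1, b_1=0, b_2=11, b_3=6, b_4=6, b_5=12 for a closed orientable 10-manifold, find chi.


By Poincare duality b_k = b_{10-k}, so full Betti numbers: b_0=1, b_1=0, b_2=11, b_3=6, b_4=6, b_5=12, b_6=6, b_7=6, b_8=11, b_9=0, b_10=1.
chi = sum (-1)^k b_k = 12

12


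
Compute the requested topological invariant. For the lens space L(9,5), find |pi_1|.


pi_1(L(p,q)) = Z/pZ for any q coprime to p.
|pi_1(L(9,5))| = 9

9


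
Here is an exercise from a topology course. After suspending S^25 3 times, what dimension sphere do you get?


Each suspension raises dimension by 1: Sigma S^n = S^{n+1}.
Sigma^3 S^25 = S^{25+3} = S^28

28


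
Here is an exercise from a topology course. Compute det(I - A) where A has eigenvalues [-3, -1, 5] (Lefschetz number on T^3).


For a torus self-map: L(f) = det(I - A) where A acts on H_1.
L(f) = (1--3) * (1--1) * (1-5) = 4 * 2 * -4 = -32

-32


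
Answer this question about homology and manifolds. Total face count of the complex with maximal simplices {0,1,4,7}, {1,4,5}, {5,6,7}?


Each maximal simplex on m vertices has 2^m - 1 nonempty faces.
Take the union (dedupe shared faces).
Total distinct faces = 24

24


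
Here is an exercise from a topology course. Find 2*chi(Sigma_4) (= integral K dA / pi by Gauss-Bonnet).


Gauss-Bonnet: integral K dA = 2*pi*chi(M).
chi(Sigma_4) = 2 - 2*4 = -6.
(integral K dA)/pi = 2*chi = 2*(-6) = -12

-12


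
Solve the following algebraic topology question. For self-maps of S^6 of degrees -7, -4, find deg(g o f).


Degree is multiplicative under composition: deg(g o f) = deg(g) * deg(f).
= -4 * -7 = 28

28


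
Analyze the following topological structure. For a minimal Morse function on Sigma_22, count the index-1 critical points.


A perfect Morse function has m_k = b_k.
For Sigma_22: b_0=1, b_1=2g=44, b_2=1.
Saddles m_1 = 2g = 44

44


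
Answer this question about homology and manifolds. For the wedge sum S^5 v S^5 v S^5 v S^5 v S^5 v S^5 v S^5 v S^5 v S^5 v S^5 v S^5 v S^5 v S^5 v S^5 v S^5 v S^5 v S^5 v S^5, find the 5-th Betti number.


For a wedge of spheres, H_k (k>0) is free on one generator per sphere of dimension k.
Spheres of dimension 5: count = 18.
b_5 = 18

18


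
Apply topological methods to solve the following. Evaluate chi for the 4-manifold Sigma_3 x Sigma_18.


chi(Sigma_3) = 2 - 2*3 = -4
chi(Sigma_18) = 2 - 2*18 = -34
chi(product) = (-4) * (-34) = 136

136


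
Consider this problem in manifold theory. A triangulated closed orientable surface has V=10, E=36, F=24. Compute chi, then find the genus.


chi = V - E + F = 10 - 36 + 24 = -2
For orientable closed surface: chi = 2 - 2g, so g = (2 - chi)/2.
g = (2 - (-2)) / 2 = 4 / 2 = 2

2


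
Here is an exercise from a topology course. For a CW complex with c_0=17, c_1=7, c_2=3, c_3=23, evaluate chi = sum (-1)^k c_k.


chi = sum_k (-1)^k c_k.
= (-1)^0*17 + (-1)^1*7 + (-1)^2*3 + (-1)^3*23
= (17) + (-7) + (3) + (-23)
= -10

-10


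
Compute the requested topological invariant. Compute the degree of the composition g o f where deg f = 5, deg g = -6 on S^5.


Degree is multiplicative under composition: deg(g o f) = deg(g) * deg(f).
= -6 * 5 = -30

-30


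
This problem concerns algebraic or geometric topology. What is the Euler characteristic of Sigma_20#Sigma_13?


chi(Sigma_20) = 2 - 2*20 = -38
chi(Sigma_13) = 2 - 2*13 = -24
For surfaces: chi(A#B) = chi(A) + chi(B) - 2.
chi = -38 + -24 - 2 = -64

-64


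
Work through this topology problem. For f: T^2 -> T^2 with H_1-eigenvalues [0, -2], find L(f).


For a torus self-map: L(f) = det(I - A) where A acts on H_1.
L(f) = (1-0) * (1--2) = 1 * 3 = 3

3


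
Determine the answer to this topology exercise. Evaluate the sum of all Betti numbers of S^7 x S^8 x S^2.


Total Betti number is multiplicative under products.
Each S^d (d>=1) has total Betti number 2.
There are 3 sphere factors.
Total = 2^3 = 8

8


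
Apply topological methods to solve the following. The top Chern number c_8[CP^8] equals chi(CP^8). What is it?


For any closed oriented manifold, <e(TM),[M]> = chi(M).
chi(CP^8) = 8+1 = 9

9


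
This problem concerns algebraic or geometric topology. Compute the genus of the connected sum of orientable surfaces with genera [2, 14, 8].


Genus is additive under connected sum of orientable surfaces.
g = 2 + 14 + 8 = 24

24


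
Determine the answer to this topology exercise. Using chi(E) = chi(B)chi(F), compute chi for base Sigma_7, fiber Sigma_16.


For a fiber bundle F -> E -> B (with CW structure): chi(E) = chi(B) * chi(F).
chi(Sigma_7) = -12, chi(Sigma_16) = -30.
chi(E) = (-12) * (-30) = 360

360


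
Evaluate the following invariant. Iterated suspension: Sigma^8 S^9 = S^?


Each suspension raises dimension by 1: Sigma S^n = S^{n+1}.
Sigma^8 S^9 = S^{9+8} = S^17

17


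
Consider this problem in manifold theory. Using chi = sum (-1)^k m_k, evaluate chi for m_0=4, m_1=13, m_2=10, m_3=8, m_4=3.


Morse theory: chi(M) = sum_k (-1)^k m_k where m_k = #(index-k critical points).
= (4) + (-13) + (10) + (-8) + (3) = -4

-4


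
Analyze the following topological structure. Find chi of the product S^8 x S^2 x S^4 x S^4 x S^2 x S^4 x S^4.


chi is multiplicative: chi(X x Y) = chi(X) chi(Y).
Each even-dim sphere has chi = 2. There are 7 factors.
chi = 2^7 = 128

128


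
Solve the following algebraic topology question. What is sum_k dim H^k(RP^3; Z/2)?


H^k(RP^3; Z/2) = Z/2 for each 0 <= k <= 3.
Total dimension = 3 + 1 = 4

4


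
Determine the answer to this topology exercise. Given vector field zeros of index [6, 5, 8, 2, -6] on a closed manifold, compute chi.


Poincare-Hopf: chi(M) = sum of indices of zeros.
chi = (6) + (5) + (8) + (2) + (-6) = 15

15


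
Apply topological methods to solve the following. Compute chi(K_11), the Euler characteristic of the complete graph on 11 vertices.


K_11: V = 11, E = C(11,2) = 55.
chi = V - E = 11 - 55 = -44

-44


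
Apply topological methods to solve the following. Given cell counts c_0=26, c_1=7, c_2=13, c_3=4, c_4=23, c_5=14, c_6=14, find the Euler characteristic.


chi = sum_k (-1)^k c_k.
= (-1)^0*26 + (-1)^1*7 + (-1)^2*13 + (-1)^3*4 + (-1)^4*23 + (-1)^5*14 + (-1)^6*14
= (26) + (-7) + (13) + (-4) + (23) + (-14) + (14)
= 51

51


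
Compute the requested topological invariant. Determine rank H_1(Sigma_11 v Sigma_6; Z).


For a wedge: H_1(A v B) = H_1(A) + H_1(B).
b_1(Sigma_11) = 22, b_1(Sigma_6) = 12.
b_1 = 22 + 12 = 34

34


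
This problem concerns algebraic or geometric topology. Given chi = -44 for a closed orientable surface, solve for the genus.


chi = 2 - 2g for closed orientable surfaces.
-44 = 2 - 2g
2g = 2 - (-44) = 46
g = 23

23


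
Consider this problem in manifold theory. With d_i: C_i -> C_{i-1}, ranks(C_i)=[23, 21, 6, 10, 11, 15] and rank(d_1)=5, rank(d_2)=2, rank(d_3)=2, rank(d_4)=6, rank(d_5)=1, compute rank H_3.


rank H_k = rank(ker d_k) - rank(im d_{k+1}).
rank(ker d_3) = rank(C_3) - rank(d_3) = 10 - 2 = 8.
rank(im d_{3+1}) = 6.
rank H_3 = 8 - 6 = 2

2


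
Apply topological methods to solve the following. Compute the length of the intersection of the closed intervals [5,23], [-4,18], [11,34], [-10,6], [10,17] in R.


Intersection = [max(a_i), min(b_i)] = [11, 6].
Since 11 > 6, the intersection is empty.
Length = 0

0


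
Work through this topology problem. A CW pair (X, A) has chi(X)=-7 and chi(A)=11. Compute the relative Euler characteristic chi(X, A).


Relative Euler characteristic: chi(X, A) = chi(X) - chi(A).
= -7 - (11) = -18

-18


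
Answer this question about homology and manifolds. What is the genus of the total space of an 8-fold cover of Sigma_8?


For an n-sheeted cover: chi(E) = n * chi(B).
chi(Sigma_8) = 2 - 2*8 = -14.
chi(E) = 8 * (-14) = -112.
genus(E) = (2 - chi(E))/2 = (2 - (-112))/2 = 114/2 = 57

57


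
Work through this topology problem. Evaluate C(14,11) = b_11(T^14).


By the Kunneth formula, b_k(T^n) = C(n,k).
b_11(T^14) = C(14,11).
C(14,11) = 14!/(11!*3!) = 364

364


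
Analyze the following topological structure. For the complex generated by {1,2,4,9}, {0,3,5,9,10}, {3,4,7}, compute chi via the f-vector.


Enumerate all faces; f-vector: f_0=9, f_1=19, f_2=15, f_3=6, f_4=1.
chi = sum (-1)^k f_k = 0

0


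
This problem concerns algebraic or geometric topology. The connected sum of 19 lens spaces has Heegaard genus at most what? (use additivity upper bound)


Heegaard genus satisfies g(A#B) <= g(A) + g(B).
Each lens space has g = 1.
Upper bound: 19 * 1 = 19

19


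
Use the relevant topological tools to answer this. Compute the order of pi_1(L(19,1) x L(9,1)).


pi_1(X x Y) = pi_1(X) x pi_1(Y).
pi_1(L(19,1)) = Z/19, pi_1(L(9,1)) = Z/9.
|Z/19 x Z/9| = 19 * 9 = 171

171


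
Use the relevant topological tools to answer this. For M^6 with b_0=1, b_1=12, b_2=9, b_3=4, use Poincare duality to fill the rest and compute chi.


By Poincare duality b_k = b_{6-k}, so full Betti numbers: b_0=1, b_1=12, b_2=9, b_3=4, b_4=9, b_5=12, b_6=1.
chi = sum (-1)^k b_k = -8

-8


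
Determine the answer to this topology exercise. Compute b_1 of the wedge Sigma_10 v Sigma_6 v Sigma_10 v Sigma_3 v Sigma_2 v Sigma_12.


For a wedge X v Y: reduced H_k(X v Y) = H_k(X) + H_k(Y).
Each Sigma_g contributes b_1 = 2g.
b_1 = 20 + 12 + 20 + 6 + 4 + 24 = 86

86


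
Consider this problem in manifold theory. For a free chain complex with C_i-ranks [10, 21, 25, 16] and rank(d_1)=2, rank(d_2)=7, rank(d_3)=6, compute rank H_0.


rank H_k = rank(ker d_k) - rank(im d_{k+1}).
rank(ker d_0) = rank(C_0) - rank(d_0) = 10 - 0 = 10.
rank(im d_{0+1}) = 2.
rank H_0 = 10 - 2 = 8

8


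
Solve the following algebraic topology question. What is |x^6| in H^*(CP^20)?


|x| = 2 in H^*(CP^n).
|x^6| = 6 * |x| = 6 * 2 = 12

12


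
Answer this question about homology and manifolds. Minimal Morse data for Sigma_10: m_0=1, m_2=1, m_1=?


A perfect Morse function has m_k = b_k.
For Sigma_10: b_0=1, b_1=2g=20, b_2=1.
Saddles m_1 = 2g = 20

20


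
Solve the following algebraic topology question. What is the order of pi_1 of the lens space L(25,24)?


pi_1(L(p,q)) = Z/pZ for any q coprime to p.
|pi_1(L(25,24))| = 25

25


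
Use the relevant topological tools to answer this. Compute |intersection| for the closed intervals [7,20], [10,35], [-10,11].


Intersection = [max(a_i), min(b_i)] = [10, 11].
Length = 11 - 10 = 1

1


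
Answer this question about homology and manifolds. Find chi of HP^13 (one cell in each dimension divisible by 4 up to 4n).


HP^13 has one cell in each dimension 0, 4, ..., 4*13 (13+1 cells, all even-dim).
chi = 13 + 1 = 14

14


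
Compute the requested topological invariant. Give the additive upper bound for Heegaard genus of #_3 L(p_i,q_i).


Heegaard genus satisfies g(A#B) <= g(A) + g(B).
Each lens space has g = 1.
Upper bound: 3 * 1 = 3

3


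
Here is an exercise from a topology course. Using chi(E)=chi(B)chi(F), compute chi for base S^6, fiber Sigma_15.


chi(S^6) = 2 (n even), chi(Sigma_15) = 2 - 2*15 = -28.
chi(E) = 2 * (-28) = -56

-56


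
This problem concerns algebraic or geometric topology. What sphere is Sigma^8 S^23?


Each suspension raises dimension by 1: Sigma S^n = S^{n+1}.
Sigma^8 S^23 = S^{23+8} = S^31

31


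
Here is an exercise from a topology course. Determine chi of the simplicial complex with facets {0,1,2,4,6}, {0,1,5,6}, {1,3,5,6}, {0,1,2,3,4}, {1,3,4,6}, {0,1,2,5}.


Enumerate all faces; f-vector: f_0=7, f_1=20, f_2=25, f_3=13, f_4=2.
chi = sum (-1)^k f_k = 1

1


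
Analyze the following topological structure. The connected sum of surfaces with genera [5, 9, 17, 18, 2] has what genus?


Genus is additive under connected sum of orientable surfaces.
g = 5 + 9 + 17 + 18 + 2 = 51

51


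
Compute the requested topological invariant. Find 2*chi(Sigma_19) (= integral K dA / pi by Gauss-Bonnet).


Gauss-Bonnet: integral K dA = 2*pi*chi(M).
chi(Sigma_19) = 2 - 2*19 = -36.
(integral K dA)/pi = 2*chi = 2*(-36) = -72

-72


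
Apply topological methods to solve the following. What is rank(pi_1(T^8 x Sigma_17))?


pi_1(A x B) = pi_1(A) x pi_1(B); rank of abelianization = b_1.
b_1(T^8) = 8, b_1(Sigma_17) = 2*17 = 34.
b_1(product) = 8 + 34 = 42

42


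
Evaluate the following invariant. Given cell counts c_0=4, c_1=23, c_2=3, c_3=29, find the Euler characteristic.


chi = sum_k (-1)^k c_k.
= (-1)^0*4 + (-1)^1*23 + (-1)^2*3 + (-1)^3*29
= (4) + (-23) + (3) + (-29)
= -45

-45


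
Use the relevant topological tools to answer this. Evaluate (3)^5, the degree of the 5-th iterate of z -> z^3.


deg(f) = 3. Degree is multiplicative: deg(f^5) = (deg f)^5.
deg(f^5) = (3)^5 = 243

243


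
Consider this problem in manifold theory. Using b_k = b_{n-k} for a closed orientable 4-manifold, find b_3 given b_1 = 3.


Poincare duality for closed orientable n-manifolds: b_k = b_{n-k}.
Here n = 4, so b_3 = b_1 = 3

3


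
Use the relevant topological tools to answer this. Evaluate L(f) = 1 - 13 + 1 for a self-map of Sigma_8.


L(f) = tr(f_0*) - tr(f_1*) + tr(f_2*).
= 1 - (13) + (1)
= -11

-11


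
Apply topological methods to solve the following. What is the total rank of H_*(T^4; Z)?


b_k(T^4) = C(4,k), so the sum over k is sum_k C(4,k) = 2^4.
Total = 2^4 = 16

16


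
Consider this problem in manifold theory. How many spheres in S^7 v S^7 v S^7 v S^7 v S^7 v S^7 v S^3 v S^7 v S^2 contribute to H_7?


For a wedge of spheres, H_k (k>0) is free on one generator per sphere of dimension k.
Spheres of dimension 7: count = 7.
b_7 = 7

7


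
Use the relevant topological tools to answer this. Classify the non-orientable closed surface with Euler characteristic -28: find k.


chi = 2 - k for closed non-orientable surfaces with k crosscaps.
-28 = 2 - k
k = 2 - (-28) = 30

30


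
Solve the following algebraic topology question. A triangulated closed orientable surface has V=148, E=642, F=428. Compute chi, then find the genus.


chi = V - E + F = 148 - 642 + 428 = -66
For orientable closed surface: chi = 2 - 2g, so g = (2 - chi)/2.
g = (2 - (-66)) / 2 = 68 / 2 = 34

34


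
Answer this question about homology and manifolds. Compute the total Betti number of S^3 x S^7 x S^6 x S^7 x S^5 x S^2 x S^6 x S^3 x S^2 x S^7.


Total Betti number is multiplicative under products.
Each S^d (d>=1) has total Betti number 2.
There are 10 sphere factors.
Total = 2^10 = 1024

1024


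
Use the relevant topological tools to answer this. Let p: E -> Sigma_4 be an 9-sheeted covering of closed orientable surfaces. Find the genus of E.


For an n-sheeted cover: chi(E) = n * chi(B).
chi(Sigma_4) = 2 - 2*4 = -6.
chi(E) = 9 * (-6) = -54.
genus(E) = (2 - chi(E))/2 = (2 - (-54))/2 = 56/2 = 28

28


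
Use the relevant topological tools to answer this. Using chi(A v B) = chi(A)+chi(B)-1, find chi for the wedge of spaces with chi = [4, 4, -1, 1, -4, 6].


chi(A v B) = chi(A) + chi(B) - 1 (one point identified).
For 6 spaces: chi = (sum chi_i) - (6 - 1).
sum = 10; chi = 10 - 5 = 5

5


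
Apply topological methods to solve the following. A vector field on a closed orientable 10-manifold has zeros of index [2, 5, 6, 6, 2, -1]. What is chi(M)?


Poincare-Hopf: chi(M) = sum of indices of zeros.
chi = (2) + (5) + (6) + (6) + (2) + (-1) = 20

20


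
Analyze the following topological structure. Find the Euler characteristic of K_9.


K_9: V = 9, E = C(9,2) = 36.
chi = V - E = 9 - 36 = -27

-27


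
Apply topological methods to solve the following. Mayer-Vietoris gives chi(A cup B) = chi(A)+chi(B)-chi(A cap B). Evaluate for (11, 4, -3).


chi(A cup B) = chi(A) + chi(B) - chi(A cap B)
= 11 + (4) - (-3)
= 18

18


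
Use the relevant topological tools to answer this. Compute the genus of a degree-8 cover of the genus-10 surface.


For an n-sheeted cover: chi(E) = n * chi(B).
chi(Sigma_10) = 2 - 2*10 = -18.
chi(E) = 8 * (-18) = -144.
genus(E) = (2 - chi(E))/2 = (2 - (-144))/2 = 146/2 = 73

73


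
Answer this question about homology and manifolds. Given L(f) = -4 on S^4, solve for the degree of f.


L(f) = 1 + (-1)^4 deg(f) on S^4.
-4 = 1 + (-1)^4 * deg(f)
(-1)^4 * deg(f) = -5
deg(f) = -5

-5


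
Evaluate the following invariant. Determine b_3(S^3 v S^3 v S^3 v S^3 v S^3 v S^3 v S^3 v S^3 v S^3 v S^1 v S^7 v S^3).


For a wedge of spheres, H_k (k>0) is free on one generator per sphere of dimension k.
Spheres of dimension 3: count = 10.
b_3 = 10

10


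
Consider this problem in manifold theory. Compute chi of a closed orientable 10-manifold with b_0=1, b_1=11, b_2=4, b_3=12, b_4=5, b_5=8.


By Poincare duality b_k = b_{10-k}, so full Betti numbers: b_0=1, b_1=11, b_2=4, b_3=12, b_4=5, b_5=8, b_6=5, b_7=12, b_8=4, b_9=11, b_10=1.
chi = sum (-1)^k b_k = -34

-34


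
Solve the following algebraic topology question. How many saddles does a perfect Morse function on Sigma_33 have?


A perfect Morse function has m_k = b_k.
For Sigma_33: b_0=1, b_1=2g=66, b_2=1.
Saddles m_1 = 2g = 66

66


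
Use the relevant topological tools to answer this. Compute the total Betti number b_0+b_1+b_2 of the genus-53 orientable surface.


For Sigma_53: b_0 = 1, b_1 = 2g = 106, b_2 = 1.
Total = 1 + 106 + 1 = 108

108


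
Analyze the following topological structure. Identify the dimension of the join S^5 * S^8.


Join of spheres: S^m * S^n = S^{m+n+1}.
dim = 5 + 8 + 1 = 14

14


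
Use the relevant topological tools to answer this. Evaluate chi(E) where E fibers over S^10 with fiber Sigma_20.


chi(S^10) = 2 (n even), chi(Sigma_20) = 2 - 2*20 = -38.
chi(E) = 2 * (-38) = -76

-76
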